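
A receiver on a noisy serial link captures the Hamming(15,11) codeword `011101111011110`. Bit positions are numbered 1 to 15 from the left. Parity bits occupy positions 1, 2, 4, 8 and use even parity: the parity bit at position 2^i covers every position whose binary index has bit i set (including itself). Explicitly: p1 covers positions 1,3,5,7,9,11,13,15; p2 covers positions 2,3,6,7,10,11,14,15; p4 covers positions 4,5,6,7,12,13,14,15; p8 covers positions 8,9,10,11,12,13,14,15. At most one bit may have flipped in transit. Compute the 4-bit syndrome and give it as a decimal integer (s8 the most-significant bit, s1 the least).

1

s1: b1⊕b3⊕b5⊕b7⊕b9⊕b11⊕b13⊕b15 = 0⊕1⊕0⊕1⊕1⊕1⊕1⊕0 = 1
s2: b2⊕b3⊕b6⊕b7⊕b10⊕b11⊕b14⊕b15 = 1⊕1⊕1⊕1⊕0⊕1⊕1⊕0 = 0
s4: b4⊕b5⊕b6⊕b7⊕b12⊕b13⊕b14⊕b15 = 1⊕0⊕1⊕1⊕1⊕1⊕1⊕0 = 0
s8: b8⊕b9⊕b10⊕b11⊕b12⊕b13⊕b14⊕b15 = 1⊕1⊕0⊕1⊕1⊕1⊕1⊕0 = 0
Syndrome (s8...s1) = 0001 → position 1.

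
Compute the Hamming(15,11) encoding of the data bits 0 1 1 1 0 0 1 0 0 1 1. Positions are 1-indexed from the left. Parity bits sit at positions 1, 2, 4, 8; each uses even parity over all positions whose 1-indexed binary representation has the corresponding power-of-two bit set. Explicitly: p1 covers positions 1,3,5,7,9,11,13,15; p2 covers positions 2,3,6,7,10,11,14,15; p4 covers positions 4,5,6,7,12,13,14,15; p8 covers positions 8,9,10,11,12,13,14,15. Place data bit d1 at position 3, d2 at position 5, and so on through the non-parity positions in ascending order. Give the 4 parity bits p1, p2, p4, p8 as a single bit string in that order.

Place data bits at non-power-of-two positions: b3=0, b5=1, b6=1, b7=1, b9=0, b10=0, b11=1, b12=0, b13=0, b14=1, b15=1.
p1 = XOR of data positions {3,5,7,9,11,13,15} = 0⊕1⊕1⊕0⊕1⊕0⊕1 = 0
p2 = XOR of data positions {3,6,7,10,11,14,15} = 0⊕1⊕1⊕0⊕1⊕1⊕1 = 1
p4 = XOR of data positions {5,6,7,12,13,14,15} = 1⊕1⊕1⊕0⊕0⊕1⊕1 = 1
p8 = XOR of data positions {9,10,11,12,13,14,15} = 0⊕0⊕1⊕0⊕0⊕1⊕1 = 1
Parity bits p1,p2,p4,p8 = 0111

0111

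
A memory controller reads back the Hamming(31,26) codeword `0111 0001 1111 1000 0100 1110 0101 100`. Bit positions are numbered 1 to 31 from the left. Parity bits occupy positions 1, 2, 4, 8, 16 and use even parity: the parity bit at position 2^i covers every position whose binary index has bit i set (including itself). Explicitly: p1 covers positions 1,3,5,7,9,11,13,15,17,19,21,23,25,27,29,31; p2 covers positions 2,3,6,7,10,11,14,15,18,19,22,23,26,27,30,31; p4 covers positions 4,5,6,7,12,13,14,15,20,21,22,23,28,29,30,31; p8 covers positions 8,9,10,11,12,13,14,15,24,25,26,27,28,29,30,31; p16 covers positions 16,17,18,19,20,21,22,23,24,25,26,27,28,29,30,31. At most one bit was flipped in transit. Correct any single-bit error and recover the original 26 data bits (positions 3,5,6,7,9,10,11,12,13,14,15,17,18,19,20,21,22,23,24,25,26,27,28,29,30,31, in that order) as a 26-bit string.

10001111100010011101101100

s1: b1⊕b3⊕b5⊕b7⊕b9⊕b11⊕b13⊕b15⊕b17⊕b19⊕b21⊕b23⊕b25⊕b27⊕b29⊕b31 = 0⊕1⊕0⊕0⊕1⊕1⊕1⊕0⊕0⊕0⊕1⊕1⊕0⊕0⊕1⊕0 = 1
s2: b2⊕b3⊕b6⊕b7⊕b10⊕b11⊕b14⊕b15⊕b18⊕b19⊕b22⊕b23⊕b26⊕b27⊕b30⊕b31 = 1⊕1⊕0⊕0⊕1⊕1⊕0⊕0⊕1⊕0⊕1⊕1⊕1⊕0⊕0⊕0 = 0
s4: b4⊕b5⊕b6⊕b7⊕b12⊕b13⊕b14⊕b15⊕b20⊕b21⊕b22⊕b23⊕b28⊕b29⊕b30⊕b31 = 1⊕0⊕0⊕0⊕1⊕1⊕0⊕0⊕0⊕1⊕1⊕1⊕1⊕1⊕0⊕0 = 0
s8: b8⊕b9⊕b10⊕b11⊕b12⊕b13⊕b14⊕b15⊕b24⊕b25⊕b26⊕b27⊕b28⊕b29⊕b30⊕b31 = 1⊕1⊕1⊕1⊕1⊕1⊕0⊕0⊕0⊕0⊕1⊕0⊕1⊕1⊕0⊕0 = 1
s16: b16⊕b17⊕b18⊕b19⊕b20⊕b21⊕b22⊕b23⊕b24⊕b25⊕b26⊕b27⊕b28⊕b29⊕b30⊕b31 = 0⊕0⊕1⊕0⊕0⊕1⊕1⊕1⊕0⊕0⊕1⊕0⊕1⊕1⊕0⊕0 = 1
Syndrome (s16...s1) = 11001 → position 25.
Flip bit 25: corrected codeword = 0111000111111000010011101101100
Data bits at positions 3,5,6,7,9,10,11,12,13,14,15,17,18,19,20,21,22,23,24,25,26,27,28,29,30,31: 10001111100010011101101100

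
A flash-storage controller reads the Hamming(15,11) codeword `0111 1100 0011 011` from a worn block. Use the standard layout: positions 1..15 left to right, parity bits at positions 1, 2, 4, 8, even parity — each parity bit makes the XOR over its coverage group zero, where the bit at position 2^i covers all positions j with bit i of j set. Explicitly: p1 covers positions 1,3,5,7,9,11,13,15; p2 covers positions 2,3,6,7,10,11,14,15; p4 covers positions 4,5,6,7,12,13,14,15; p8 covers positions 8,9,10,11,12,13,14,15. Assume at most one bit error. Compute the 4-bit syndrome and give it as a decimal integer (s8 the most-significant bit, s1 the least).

0

s1: b1⊕b3⊕b5⊕b7⊕b9⊕b11⊕b13⊕b15 = 0⊕1⊕1⊕0⊕0⊕1⊕0⊕1 = 0
s2: b2⊕b3⊕b6⊕b7⊕b10⊕b11⊕b14⊕b15 = 1⊕1⊕1⊕0⊕0⊕1⊕1⊕1 = 0
s4: b4⊕b5⊕b6⊕b7⊕b12⊕b13⊕b14⊕b15 = 1⊕1⊕1⊕0⊕1⊕0⊕1⊕1 = 0
s8: b8⊕b9⊕b10⊕b11⊕b12⊕b13⊕b14⊕b15 = 0⊕0⊕0⊕1⊕1⊕0⊕1⊕1 = 0
Syndrome (s8...s1) = 0000 → position 0 (no error).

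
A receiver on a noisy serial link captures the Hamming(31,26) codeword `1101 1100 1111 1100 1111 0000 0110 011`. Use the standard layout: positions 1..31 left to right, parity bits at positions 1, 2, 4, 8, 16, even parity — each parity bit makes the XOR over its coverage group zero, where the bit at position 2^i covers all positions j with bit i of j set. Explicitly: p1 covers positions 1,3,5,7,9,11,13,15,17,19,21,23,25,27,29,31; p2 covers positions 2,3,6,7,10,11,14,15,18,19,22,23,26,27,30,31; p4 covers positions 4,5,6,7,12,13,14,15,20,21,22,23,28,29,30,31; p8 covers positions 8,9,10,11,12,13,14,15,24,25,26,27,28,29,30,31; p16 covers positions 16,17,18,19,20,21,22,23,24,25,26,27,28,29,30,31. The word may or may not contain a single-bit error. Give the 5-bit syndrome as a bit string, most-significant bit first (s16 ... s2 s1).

00111

s1: b1⊕b3⊕b5⊕b7⊕b9⊕b11⊕b13⊕b15⊕b17⊕b19⊕b21⊕b23⊕b25⊕b27⊕b29⊕b31 = 1⊕0⊕1⊕0⊕1⊕1⊕1⊕0⊕1⊕1⊕0⊕0⊕0⊕1⊕0⊕1 = 1
s2: b2⊕b3⊕b6⊕b7⊕b10⊕b11⊕b14⊕b15⊕b18⊕b19⊕b22⊕b23⊕b26⊕b27⊕b30⊕b31 = 1⊕0⊕1⊕0⊕1⊕1⊕1⊕0⊕1⊕1⊕0⊕0⊕1⊕1⊕1⊕1 = 1
s4: b4⊕b5⊕b6⊕b7⊕b12⊕b13⊕b14⊕b15⊕b20⊕b21⊕b22⊕b23⊕b28⊕b29⊕b30⊕b31 = 1⊕1⊕1⊕0⊕1⊕1⊕1⊕0⊕1⊕0⊕0⊕0⊕0⊕0⊕1⊕1 = 1
s8: b8⊕b9⊕b10⊕b11⊕b12⊕b13⊕b14⊕b15⊕b24⊕b25⊕b26⊕b27⊕b28⊕b29⊕b30⊕b31 = 0⊕1⊕1⊕1⊕1⊕1⊕1⊕0⊕0⊕0⊕1⊕1⊕0⊕0⊕1⊕1 = 0
s16: b16⊕b17⊕b18⊕b19⊕b20⊕b21⊕b22⊕b23⊕b24⊕b25⊕b26⊕b27⊕b28⊕b29⊕b30⊕b31 = 0⊕1⊕1⊕1⊕1⊕0⊕0⊕0⊕0⊕0⊕1⊕1⊕0⊕0⊕1⊕1 = 0
Syndrome (s16...s1) = 00111 → position 7.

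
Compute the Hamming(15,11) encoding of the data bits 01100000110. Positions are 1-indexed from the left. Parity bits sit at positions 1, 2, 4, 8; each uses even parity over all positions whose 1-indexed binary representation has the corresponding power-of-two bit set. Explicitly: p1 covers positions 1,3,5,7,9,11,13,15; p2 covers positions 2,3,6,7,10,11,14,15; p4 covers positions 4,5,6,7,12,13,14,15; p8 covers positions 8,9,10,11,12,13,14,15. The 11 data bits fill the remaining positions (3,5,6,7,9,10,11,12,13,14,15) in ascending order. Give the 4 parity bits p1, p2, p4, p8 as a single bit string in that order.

0000

Place data bits at non-power-of-two positions: b3=0, b5=1, b6=1, b7=0, b9=0, b10=0, b11=0, b12=0, b13=1, b14=1, b15=0.
p1 = XOR of data positions {3,5,7,9,11,13,15} = 0⊕1⊕0⊕0⊕0⊕1⊕0 = 0
p2 = XOR of data positions {3,6,7,10,11,14,15} = 0⊕1⊕0⊕0⊕0⊕1⊕0 = 0
p4 = XOR of data positions {5,6,7,12,13,14,15} = 1⊕1⊕0⊕0⊕1⊕1⊕0 = 0
p8 = XOR of data positions {9,10,11,12,13,14,15} = 0⊕0⊕0⊕0⊕1⊕1⊕0 = 0
Parity bits p1,p2,p4,p8 = 0000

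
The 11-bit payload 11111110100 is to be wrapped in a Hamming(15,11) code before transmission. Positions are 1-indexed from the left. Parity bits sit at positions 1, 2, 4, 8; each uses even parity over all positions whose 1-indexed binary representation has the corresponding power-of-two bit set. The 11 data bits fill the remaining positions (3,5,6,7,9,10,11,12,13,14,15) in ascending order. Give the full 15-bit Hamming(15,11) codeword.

011011101110100

Place data bits at non-power-of-two positions: b3=1, b5=1, b6=1, b7=1, b9=1, b10=1, b11=1, b12=0, b13=1, b14=0, b15=0.
p1 = XOR of data positions {3,5,7,9,11,13,15} = 1⊕1⊕1⊕1⊕1⊕1⊕0 = 0
p2 = XOR of data positions {3,6,7,10,11,14,15} = 1⊕1⊕1⊕1⊕1⊕0⊕0 = 1
p4 = XOR of data positions {5,6,7,12,13,14,15} = 1⊕1⊕1⊕0⊕1⊕0⊕0 = 0
p8 = XOR of data positions {9,10,11,12,13,14,15} = 1⊕1⊕1⊕0⊕1⊕0⊕0 = 0
Codeword b1..b15 = 011011101110100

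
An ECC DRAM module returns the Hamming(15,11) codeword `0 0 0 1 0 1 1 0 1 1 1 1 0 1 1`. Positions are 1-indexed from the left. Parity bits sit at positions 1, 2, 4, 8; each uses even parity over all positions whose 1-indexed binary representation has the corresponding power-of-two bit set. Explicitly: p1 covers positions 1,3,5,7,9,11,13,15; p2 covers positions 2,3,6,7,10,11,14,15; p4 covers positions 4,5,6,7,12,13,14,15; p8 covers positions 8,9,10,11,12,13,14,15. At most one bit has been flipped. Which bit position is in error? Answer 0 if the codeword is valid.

s1: b1⊕b3⊕b5⊕b7⊕b9⊕b11⊕b13⊕b15 = 0⊕0⊕0⊕1⊕1⊕1⊕0⊕1 = 0
s2: b2⊕b3⊕b6⊕b7⊕b10⊕b11⊕b14⊕b15 = 0⊕0⊕1⊕1⊕1⊕1⊕1⊕1 = 0
s4: b4⊕b5⊕b6⊕b7⊕b12⊕b13⊕b14⊕b15 = 1⊕0⊕1⊕1⊕1⊕0⊕1⊕1 = 0
s8: b8⊕b9⊕b10⊕b11⊕b12⊕b13⊕b14⊕b15 = 0⊕1⊕1⊕1⊕1⊕0⊕1⊕1 = 0
Syndrome (s8...s1) = 0000 → position 0 (no error).

0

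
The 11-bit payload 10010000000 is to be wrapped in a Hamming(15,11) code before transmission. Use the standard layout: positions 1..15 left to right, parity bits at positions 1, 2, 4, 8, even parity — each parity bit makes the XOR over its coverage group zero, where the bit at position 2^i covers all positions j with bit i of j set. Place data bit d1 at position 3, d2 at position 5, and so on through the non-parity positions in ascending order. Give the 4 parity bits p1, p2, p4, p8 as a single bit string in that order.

0010

Place data bits at non-power-of-two positions: b3=1, b5=0, b6=0, b7=1, b9=0, b10=0, b11=0, b12=0, b13=0, b14=0, b15=0.
p1 = XOR of data positions {3,5,7,9,11,13,15} = 1⊕0⊕1⊕0⊕0⊕0⊕0 = 0
p2 = XOR of data positions {3,6,7,10,11,14,15} = 1⊕0⊕1⊕0⊕0⊕0⊕0 = 0
p4 = XOR of data positions {5,6,7,12,13,14,15} = 0⊕0⊕1⊕0⊕0⊕0⊕0 = 1
p8 = XOR of data positions {9,10,11,12,13,14,15} = 0⊕0⊕0⊕0⊕0⊕0⊕0 = 0
Parity bits p1,p2,p4,p8 = 0010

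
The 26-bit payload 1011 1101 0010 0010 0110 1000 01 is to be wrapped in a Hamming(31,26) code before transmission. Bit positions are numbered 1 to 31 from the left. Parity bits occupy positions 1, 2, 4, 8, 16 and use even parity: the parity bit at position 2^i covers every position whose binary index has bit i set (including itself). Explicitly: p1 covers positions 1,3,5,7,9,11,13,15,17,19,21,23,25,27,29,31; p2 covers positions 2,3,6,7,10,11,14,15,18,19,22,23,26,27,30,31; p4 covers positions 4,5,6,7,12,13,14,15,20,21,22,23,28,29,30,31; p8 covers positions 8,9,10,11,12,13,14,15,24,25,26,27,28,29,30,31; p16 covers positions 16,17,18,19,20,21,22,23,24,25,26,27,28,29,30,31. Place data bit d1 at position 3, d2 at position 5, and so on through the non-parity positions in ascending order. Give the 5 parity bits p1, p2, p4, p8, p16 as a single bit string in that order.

00111

Place data bits at non-power-of-two positions: b3=1, b5=0, b6=1, b7=1, b9=1, b10=1, b11=0, b12=1, b13=0, b14=0, b15=1, b17=0, b18=0, b19=0, b20=1, b21=0, b22=0, b23=1, b24=1, b25=0, b26=1, b27=0, b28=0, b29=0, b30=0, b31=1.
p1 = XOR of data positions {3,5,7,9,11,13,15,17,19,21,23,25,27,29,31} = 1⊕0⊕1⊕1⊕0⊕0⊕1⊕0⊕0⊕0⊕1⊕0⊕0⊕0⊕1 = 0
p2 = XOR of data positions {3,6,7,10,11,14,15,18,19,22,23,26,27,30,31} = 1⊕1⊕1⊕1⊕0⊕0⊕1⊕0⊕0⊕0⊕1⊕1⊕0⊕0⊕1 = 0
p4 = XOR of data positions {5,6,7,12,13,14,15,20,21,22,23,28,29,30,31} = 0⊕1⊕1⊕1⊕0⊕0⊕1⊕1⊕0⊕0⊕1⊕0⊕0⊕0⊕1 = 1
p8 = XOR of data positions {9,10,11,12,13,14,15,24,25,26,27,28,29,30,31} = 1⊕1⊕0⊕1⊕0⊕0⊕1⊕1⊕0⊕1⊕0⊕0⊕0⊕0⊕1 = 1
p16 = XOR of data positions {17,18,19,20,21,22,23,24,25,26,27,28,29,30,31} = 0⊕0⊕0⊕1⊕0⊕0⊕1⊕1⊕0⊕1⊕0⊕0⊕0⊕0⊕1 = 1
Parity bits p1,p2,p4,p8,p16 = 00111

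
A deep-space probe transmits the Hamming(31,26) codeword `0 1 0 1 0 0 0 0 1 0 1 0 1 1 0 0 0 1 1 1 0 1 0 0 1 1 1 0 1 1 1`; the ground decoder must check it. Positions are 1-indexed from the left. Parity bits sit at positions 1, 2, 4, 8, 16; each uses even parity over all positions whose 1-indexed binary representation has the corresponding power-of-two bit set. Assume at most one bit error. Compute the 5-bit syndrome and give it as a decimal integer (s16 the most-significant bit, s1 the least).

s1: b1⊕b3⊕b5⊕b7⊕b9⊕b11⊕b13⊕b15⊕b17⊕b19⊕b21⊕b23⊕b25⊕b27⊕b29⊕b31 = 0⊕0⊕0⊕0⊕1⊕1⊕1⊕0⊕0⊕1⊕0⊕0⊕1⊕1⊕1⊕1 = 0
s2: b2⊕b3⊕b6⊕b7⊕b10⊕b11⊕b14⊕b15⊕b18⊕b19⊕b22⊕b23⊕b26⊕b27⊕b30⊕b31 = 1⊕0⊕0⊕0⊕0⊕1⊕1⊕0⊕1⊕1⊕1⊕0⊕1⊕1⊕1⊕1 = 0
s4: b4⊕b5⊕b6⊕b7⊕b12⊕b13⊕b14⊕b15⊕b20⊕b21⊕b22⊕b23⊕b28⊕b29⊕b30⊕b31 = 1⊕0⊕0⊕0⊕0⊕1⊕1⊕0⊕1⊕0⊕1⊕0⊕0⊕1⊕1⊕1 = 0
s8: b8⊕b9⊕b10⊕b11⊕b12⊕b13⊕b14⊕b15⊕b24⊕b25⊕b26⊕b27⊕b28⊕b29⊕b30⊕b31 = 0⊕1⊕0⊕1⊕0⊕1⊕1⊕0⊕0⊕1⊕1⊕1⊕0⊕1⊕1⊕1 = 0
s16: b16⊕b17⊕b18⊕b19⊕b20⊕b21⊕b22⊕b23⊕b24⊕b25⊕b26⊕b27⊕b28⊕b29⊕b30⊕b31 = 0⊕0⊕1⊕1⊕1⊕0⊕1⊕0⊕0⊕1⊕1⊕1⊕0⊕1⊕1⊕1 = 0
Syndrome (s16...s1) = 00000 → position 0 (no error).

0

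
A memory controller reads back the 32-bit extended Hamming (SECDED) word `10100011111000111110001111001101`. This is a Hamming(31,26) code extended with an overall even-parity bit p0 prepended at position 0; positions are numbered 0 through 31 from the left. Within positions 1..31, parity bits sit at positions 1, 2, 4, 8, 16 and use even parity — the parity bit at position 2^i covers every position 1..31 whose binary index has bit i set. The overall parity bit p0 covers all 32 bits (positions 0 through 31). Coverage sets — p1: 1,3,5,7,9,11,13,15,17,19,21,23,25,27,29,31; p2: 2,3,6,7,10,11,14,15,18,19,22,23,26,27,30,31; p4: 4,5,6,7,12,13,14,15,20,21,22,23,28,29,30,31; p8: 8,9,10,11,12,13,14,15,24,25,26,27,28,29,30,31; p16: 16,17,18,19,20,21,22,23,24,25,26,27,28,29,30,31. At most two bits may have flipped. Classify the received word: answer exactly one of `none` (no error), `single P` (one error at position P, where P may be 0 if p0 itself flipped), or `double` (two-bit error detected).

s1: b1⊕b3⊕b5⊕b7⊕b9⊕b11⊕b13⊕b15⊕b17⊕b19⊕b21⊕b23⊕b25⊕b27⊕b29⊕b31 = 0⊕0⊕0⊕1⊕1⊕0⊕0⊕1⊕1⊕0⊕0⊕1⊕1⊕0⊕1⊕1 = 0
s2: b2⊕b3⊕b6⊕b7⊕b10⊕b11⊕b14⊕b15⊕b18⊕b19⊕b22⊕b23⊕b26⊕b27⊕b30⊕b31 = 1⊕0⊕1⊕1⊕1⊕0⊕1⊕1⊕1⊕0⊕1⊕1⊕0⊕0⊕0⊕1 = 0
s4: b4⊕b5⊕b6⊕b7⊕b12⊕b13⊕b14⊕b15⊕b20⊕b21⊕b22⊕b23⊕b28⊕b29⊕b30⊕b31 = 0⊕0⊕1⊕1⊕0⊕0⊕1⊕1⊕0⊕0⊕1⊕1⊕1⊕1⊕0⊕1 = 1
s8: b8⊕b9⊕b10⊕b11⊕b12⊕b13⊕b14⊕b15⊕b24⊕b25⊕b26⊕b27⊕b28⊕b29⊕b30⊕b31 = 1⊕1⊕1⊕0⊕0⊕0⊕1⊕1⊕1⊕1⊕0⊕0⊕1⊕1⊕0⊕1 = 0
s16: b16⊕b17⊕b18⊕b19⊕b20⊕b21⊕b22⊕b23⊕b24⊕b25⊕b26⊕b27⊕b28⊕b29⊕b30⊕b31 = 1⊕1⊕1⊕0⊕0⊕0⊕1⊕1⊕1⊕1⊕0⊕0⊕1⊕1⊕0⊕1 = 0
Syndrome (s16...s1) = 00100 → position 4.
Overall parity (XOR of all 32 bits, including p0): 1⊕0⊕1⊕0⊕0⊕0⊕1⊕1⊕1⊕1⊕1⊕0⊕0⊕0⊕1⊕1⊕1⊕1⊕1⊕0⊕0⊕0⊕1⊕1⊕1⊕1⊕0⊕0⊕1⊕1⊕0⊕1 = 1
Overall=1, syndrome position=4 → single-bit error at position 4.

single 4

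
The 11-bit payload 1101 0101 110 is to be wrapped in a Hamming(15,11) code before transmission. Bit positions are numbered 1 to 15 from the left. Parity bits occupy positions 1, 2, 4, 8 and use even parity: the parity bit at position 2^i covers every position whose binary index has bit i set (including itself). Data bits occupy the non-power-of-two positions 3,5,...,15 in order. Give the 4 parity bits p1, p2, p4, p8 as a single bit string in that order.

Place data bits at non-power-of-two positions: b3=1, b5=1, b6=0, b7=1, b9=0, b10=1, b11=0, b12=1, b13=1, b14=1, b15=0.
p1 = XOR of data positions {3,5,7,9,11,13,15} = 1⊕1⊕1⊕0⊕0⊕1⊕0 = 0
p2 = XOR of data positions {3,6,7,10,11,14,15} = 1⊕0⊕1⊕1⊕0⊕1⊕0 = 0
p4 = XOR of data positions {5,6,7,12,13,14,15} = 1⊕0⊕1⊕1⊕1⊕1⊕0 = 1
p8 = XOR of data positions {9,10,11,12,13,14,15} = 0⊕1⊕0⊕1⊕1⊕1⊕0 = 0
Parity bits p1,p2,p4,p8 = 0010

0010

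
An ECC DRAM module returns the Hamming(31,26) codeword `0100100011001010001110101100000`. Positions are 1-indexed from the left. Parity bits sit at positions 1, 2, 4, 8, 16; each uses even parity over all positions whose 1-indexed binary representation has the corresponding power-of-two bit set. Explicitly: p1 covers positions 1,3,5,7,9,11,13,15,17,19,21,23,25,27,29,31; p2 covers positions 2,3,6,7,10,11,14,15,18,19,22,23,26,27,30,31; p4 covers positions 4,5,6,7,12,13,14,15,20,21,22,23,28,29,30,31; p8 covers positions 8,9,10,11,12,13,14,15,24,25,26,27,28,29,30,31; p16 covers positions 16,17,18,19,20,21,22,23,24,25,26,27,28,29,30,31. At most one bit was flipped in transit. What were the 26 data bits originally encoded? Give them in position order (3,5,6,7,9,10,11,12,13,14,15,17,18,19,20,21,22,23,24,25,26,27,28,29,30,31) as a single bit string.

s1: b1⊕b3⊕b5⊕b7⊕b9⊕b11⊕b13⊕b15⊕b17⊕b19⊕b21⊕b23⊕b25⊕b27⊕b29⊕b31 = 0⊕0⊕1⊕0⊕1⊕0⊕1⊕1⊕0⊕1⊕1⊕1⊕1⊕0⊕0⊕0 = 0
s2: b2⊕b3⊕b6⊕b7⊕b10⊕b11⊕b14⊕b15⊕b18⊕b19⊕b22⊕b23⊕b26⊕b27⊕b30⊕b31 = 1⊕0⊕0⊕0⊕1⊕0⊕0⊕1⊕0⊕1⊕0⊕1⊕1⊕0⊕0⊕0 = 0
s4: b4⊕b5⊕b6⊕b7⊕b12⊕b13⊕b14⊕b15⊕b20⊕b21⊕b22⊕b23⊕b28⊕b29⊕b30⊕b31 = 0⊕1⊕0⊕0⊕0⊕1⊕0⊕1⊕1⊕1⊕0⊕1⊕0⊕0⊕0⊕0 = 0
s8: b8⊕b9⊕b10⊕b11⊕b12⊕b13⊕b14⊕b15⊕b24⊕b25⊕b26⊕b27⊕b28⊕b29⊕b30⊕b31 = 0⊕1⊕1⊕0⊕0⊕1⊕0⊕1⊕0⊕1⊕1⊕0⊕0⊕0⊕0⊕0 = 0
s16: b16⊕b17⊕b18⊕b19⊕b20⊕b21⊕b22⊕b23⊕b24⊕b25⊕b26⊕b27⊕b28⊕b29⊕b30⊕b31 = 0⊕0⊕0⊕1⊕1⊕1⊕0⊕1⊕0⊕1⊕1⊕0⊕0⊕0⊕0⊕0 = 0
Syndrome (s16...s1) = 00000 → position 0 (no error).
No correction needed.
Data bits at positions 3,5,6,7,9,10,11,12,13,14,15,17,18,19,20,21,22,23,24,25,26,27,28,29,30,31: 01001100101001110101100000

01001100101001110101100000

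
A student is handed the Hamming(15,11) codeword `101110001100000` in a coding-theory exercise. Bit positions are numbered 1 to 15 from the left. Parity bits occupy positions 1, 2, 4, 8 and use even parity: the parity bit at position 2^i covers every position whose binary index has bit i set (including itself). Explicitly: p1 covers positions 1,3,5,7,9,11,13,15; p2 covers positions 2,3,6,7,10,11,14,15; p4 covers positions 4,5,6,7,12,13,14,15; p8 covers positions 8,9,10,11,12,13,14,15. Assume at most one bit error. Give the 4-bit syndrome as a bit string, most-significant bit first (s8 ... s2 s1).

0000

s1: b1⊕b3⊕b5⊕b7⊕b9⊕b11⊕b13⊕b15 = 1⊕1⊕1⊕0⊕1⊕0⊕0⊕0 = 0
s2: b2⊕b3⊕b6⊕b7⊕b10⊕b11⊕b14⊕b15 = 0⊕1⊕0⊕0⊕1⊕0⊕0⊕0 = 0
s4: b4⊕b5⊕b6⊕b7⊕b12⊕b13⊕b14⊕b15 = 1⊕1⊕0⊕0⊕0⊕0⊕0⊕0 = 0
s8: b8⊕b9⊕b10⊕b11⊕b12⊕b13⊕b14⊕b15 = 0⊕1⊕1⊕0⊕0⊕0⊕0⊕0 = 0
Syndrome (s8...s1) = 0000 → position 0 (no error).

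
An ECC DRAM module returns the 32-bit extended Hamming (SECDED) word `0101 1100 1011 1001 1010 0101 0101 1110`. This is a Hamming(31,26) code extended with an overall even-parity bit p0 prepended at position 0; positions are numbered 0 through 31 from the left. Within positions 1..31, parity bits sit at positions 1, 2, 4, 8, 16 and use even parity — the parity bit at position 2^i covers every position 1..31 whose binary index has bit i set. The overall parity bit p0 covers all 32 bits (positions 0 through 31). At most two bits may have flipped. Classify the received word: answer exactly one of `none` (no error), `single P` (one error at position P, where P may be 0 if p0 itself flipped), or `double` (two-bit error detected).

double

s1: b1⊕b3⊕b5⊕b7⊕b9⊕b11⊕b13⊕b15⊕b17⊕b19⊕b21⊕b23⊕b25⊕b27⊕b29⊕b31 = 1⊕1⊕1⊕0⊕0⊕1⊕0⊕1⊕0⊕0⊕1⊕1⊕1⊕1⊕1⊕0 = 0
s2: b2⊕b3⊕b6⊕b7⊕b10⊕b11⊕b14⊕b15⊕b18⊕b19⊕b22⊕b23⊕b26⊕b27⊕b30⊕b31 = 0⊕1⊕0⊕0⊕1⊕1⊕0⊕1⊕1⊕0⊕0⊕1⊕0⊕1⊕1⊕0 = 0
s4: b4⊕b5⊕b6⊕b7⊕b12⊕b13⊕b14⊕b15⊕b20⊕b21⊕b22⊕b23⊕b28⊕b29⊕b30⊕b31 = 1⊕1⊕0⊕0⊕1⊕0⊕0⊕1⊕0⊕1⊕0⊕1⊕1⊕1⊕1⊕0 = 1
s8: b8⊕b9⊕b10⊕b11⊕b12⊕b13⊕b14⊕b15⊕b24⊕b25⊕b26⊕b27⊕b28⊕b29⊕b30⊕b31 = 1⊕0⊕1⊕1⊕1⊕0⊕0⊕1⊕0⊕1⊕0⊕1⊕1⊕1⊕1⊕0 = 0
s16: b16⊕b17⊕b18⊕b19⊕b20⊕b21⊕b22⊕b23⊕b24⊕b25⊕b26⊕b27⊕b28⊕b29⊕b30⊕b31 = 1⊕0⊕1⊕0⊕0⊕1⊕0⊕1⊕0⊕1⊕0⊕1⊕1⊕1⊕1⊕0 = 1
Syndrome (s16...s1) = 10100 → position 20.
Overall parity (XOR of all 32 bits, including p0): 0⊕1⊕0⊕1⊕1⊕1⊕0⊕0⊕1⊕0⊕1⊕1⊕1⊕0⊕0⊕1⊕1⊕0⊕1⊕0⊕0⊕1⊕0⊕1⊕0⊕1⊕0⊕1⊕1⊕1⊕1⊕0 = 0
Overall=0, syndrome position=20 → double-bit error detected (uncorrectable).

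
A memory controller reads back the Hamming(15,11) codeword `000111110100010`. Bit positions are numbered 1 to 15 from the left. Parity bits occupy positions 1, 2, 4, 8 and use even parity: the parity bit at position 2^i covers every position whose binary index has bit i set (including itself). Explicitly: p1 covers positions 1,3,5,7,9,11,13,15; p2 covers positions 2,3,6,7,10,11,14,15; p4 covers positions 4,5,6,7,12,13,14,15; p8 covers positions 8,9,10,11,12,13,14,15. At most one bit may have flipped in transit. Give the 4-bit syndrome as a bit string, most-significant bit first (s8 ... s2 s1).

s1: b1⊕b3⊕b5⊕b7⊕b9⊕b11⊕b13⊕b15 = 0⊕0⊕1⊕1⊕0⊕0⊕0⊕0 = 0
s2: b2⊕b3⊕b6⊕b7⊕b10⊕b11⊕b14⊕b15 = 0⊕0⊕1⊕1⊕1⊕0⊕1⊕0 = 0
s4: b4⊕b5⊕b6⊕b7⊕b12⊕b13⊕b14⊕b15 = 1⊕1⊕1⊕1⊕0⊕0⊕1⊕0 = 1
s8: b8⊕b9⊕b10⊕b11⊕b12⊕b13⊕b14⊕b15 = 1⊕0⊕1⊕0⊕0⊕0⊕1⊕0 = 1
Syndrome (s8...s1) = 1100 → position 12.

1100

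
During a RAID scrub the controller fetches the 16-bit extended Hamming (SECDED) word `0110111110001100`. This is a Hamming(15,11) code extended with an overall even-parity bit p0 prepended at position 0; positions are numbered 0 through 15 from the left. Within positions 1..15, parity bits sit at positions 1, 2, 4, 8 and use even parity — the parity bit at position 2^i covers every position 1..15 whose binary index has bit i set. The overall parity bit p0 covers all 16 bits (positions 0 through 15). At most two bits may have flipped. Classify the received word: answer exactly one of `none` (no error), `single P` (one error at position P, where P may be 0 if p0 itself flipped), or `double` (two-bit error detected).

single 10

s1: b1⊕b3⊕b5⊕b7⊕b9⊕b11⊕b13⊕b15 = 1⊕0⊕1⊕1⊕0⊕0⊕1⊕0 = 0
s2: b2⊕b3⊕b6⊕b7⊕b10⊕b11⊕b14⊕b15 = 1⊕0⊕1⊕1⊕0⊕0⊕0⊕0 = 1
s4: b4⊕b5⊕b6⊕b7⊕b12⊕b13⊕b14⊕b15 = 1⊕1⊕1⊕1⊕1⊕1⊕0⊕0 = 0
s8: b8⊕b9⊕b10⊕b11⊕b12⊕b13⊕b14⊕b15 = 1⊕0⊕0⊕0⊕1⊕1⊕0⊕0 = 1
Syndrome (s8...s1) = 1010 → position 10.
Overall parity (XOR of all 16 bits, including p0): 0⊕1⊕1⊕0⊕1⊕1⊕1⊕1⊕1⊕0⊕0⊕0⊕1⊕1⊕0⊕0 = 1
Overall=1, syndrome position=10 → single-bit error at position 10.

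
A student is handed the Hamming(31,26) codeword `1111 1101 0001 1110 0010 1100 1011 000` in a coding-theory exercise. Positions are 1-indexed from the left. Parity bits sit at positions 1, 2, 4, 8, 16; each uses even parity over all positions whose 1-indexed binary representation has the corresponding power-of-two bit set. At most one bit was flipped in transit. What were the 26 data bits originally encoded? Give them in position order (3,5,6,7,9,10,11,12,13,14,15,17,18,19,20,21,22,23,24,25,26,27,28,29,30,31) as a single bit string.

s1: b1⊕b3⊕b5⊕b7⊕b9⊕b11⊕b13⊕b15⊕b17⊕b19⊕b21⊕b23⊕b25⊕b27⊕b29⊕b31 = 1⊕1⊕1⊕0⊕0⊕0⊕1⊕1⊕0⊕1⊕1⊕0⊕1⊕1⊕0⊕0 = 1
s2: b2⊕b3⊕b6⊕b7⊕b10⊕b11⊕b14⊕b15⊕b18⊕b19⊕b22⊕b23⊕b26⊕b27⊕b30⊕b31 = 1⊕1⊕1⊕0⊕0⊕0⊕1⊕1⊕0⊕1⊕1⊕0⊕0⊕1⊕0⊕0 = 0
s4: b4⊕b5⊕b6⊕b7⊕b12⊕b13⊕b14⊕b15⊕b20⊕b21⊕b22⊕b23⊕b28⊕b29⊕b30⊕b31 = 1⊕1⊕1⊕0⊕1⊕1⊕1⊕1⊕0⊕1⊕1⊕0⊕1⊕0⊕0⊕0 = 0
s8: b8⊕b9⊕b10⊕b11⊕b12⊕b13⊕b14⊕b15⊕b24⊕b25⊕b26⊕b27⊕b28⊕b29⊕b30⊕b31 = 1⊕0⊕0⊕0⊕1⊕1⊕1⊕1⊕0⊕1⊕0⊕1⊕1⊕0⊕0⊕0 = 0
s16: b16⊕b17⊕b18⊕b19⊕b20⊕b21⊕b22⊕b23⊕b24⊕b25⊕b26⊕b27⊕b28⊕b29⊕b30⊕b31 = 0⊕0⊕0⊕1⊕0⊕1⊕1⊕0⊕0⊕1⊕0⊕1⊕1⊕0⊕0⊕0 = 0
Syndrome (s16...s1) = 00001 → position 1.
Flip bit 1: corrected codeword = 0111110100011110001011001011000
Data bits at positions 3,5,6,7,9,10,11,12,13,14,15,17,18,19,20,21,22,23,24,25,26,27,28,29,30,31: 11100001111001011001011000

11100001111001011001011000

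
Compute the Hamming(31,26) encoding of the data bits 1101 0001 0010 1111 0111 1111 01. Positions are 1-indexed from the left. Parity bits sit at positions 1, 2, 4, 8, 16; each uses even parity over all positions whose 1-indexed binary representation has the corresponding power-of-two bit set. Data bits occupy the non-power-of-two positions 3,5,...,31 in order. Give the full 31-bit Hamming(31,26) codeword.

Place data bits at non-power-of-two positions: b3=1, b5=1, b6=0, b7=1, b9=0, b10=0, b11=0, b12=1, b13=0, b14=0, b15=1, b17=0, b18=1, b19=1, b20=1, b21=1, b22=0, b23=1, b24=1, b25=1, b26=1, b27=1, b28=1, b29=1, b30=0, b31=1.
p1 = XOR of data positions {3,5,7,9,11,13,15,17,19,21,23,25,27,29,31} = 1⊕1⊕1⊕0⊕0⊕0⊕1⊕0⊕1⊕1⊕1⊕1⊕1⊕1⊕1 = 1
p2 = XOR of data positions {3,6,7,10,11,14,15,18,19,22,23,26,27,30,31} = 1⊕0⊕1⊕0⊕0⊕0⊕1⊕1⊕1⊕0⊕1⊕1⊕1⊕0⊕1 = 1
p4 = XOR of data positions {5,6,7,12,13,14,15,20,21,22,23,28,29,30,31} = 1⊕0⊕1⊕1⊕0⊕0⊕1⊕1⊕1⊕0⊕1⊕1⊕1⊕0⊕1 = 0
p8 = XOR of data positions {9,10,11,12,13,14,15,24,25,26,27,28,29,30,31} = 0⊕0⊕0⊕1⊕0⊕0⊕1⊕1⊕1⊕1⊕1⊕1⊕1⊕0⊕1 = 1
p16 = XOR of data positions {17,18,19,20,21,22,23,24,25,26,27,28,29,30,31} = 0⊕1⊕1⊕1⊕1⊕0⊕1⊕1⊕1⊕1⊕1⊕1⊕1⊕0⊕1 = 0
Codeword b1..b31 = 1110101100010010011110111111101

1110101100010010011110111111101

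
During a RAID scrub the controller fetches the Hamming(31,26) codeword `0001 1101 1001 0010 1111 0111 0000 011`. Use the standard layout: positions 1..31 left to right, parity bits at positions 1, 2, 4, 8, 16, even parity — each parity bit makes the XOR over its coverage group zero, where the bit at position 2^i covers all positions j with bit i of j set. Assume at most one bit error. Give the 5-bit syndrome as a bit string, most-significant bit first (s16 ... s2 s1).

11001

s1: b1⊕b3⊕b5⊕b7⊕b9⊕b11⊕b13⊕b15⊕b17⊕b19⊕b21⊕b23⊕b25⊕b27⊕b29⊕b31 = 0⊕0⊕1⊕0⊕1⊕0⊕0⊕1⊕1⊕1⊕0⊕1⊕0⊕0⊕0⊕1 = 1
s2: b2⊕b3⊕b6⊕b7⊕b10⊕b11⊕b14⊕b15⊕b18⊕b19⊕b22⊕b23⊕b26⊕b27⊕b30⊕b31 = 0⊕0⊕1⊕0⊕0⊕0⊕0⊕1⊕1⊕1⊕1⊕1⊕0⊕0⊕1⊕1 = 0
s4: b4⊕b5⊕b6⊕b7⊕b12⊕b13⊕b14⊕b15⊕b20⊕b21⊕b22⊕b23⊕b28⊕b29⊕b30⊕b31 = 1⊕1⊕1⊕0⊕1⊕0⊕0⊕1⊕1⊕0⊕1⊕1⊕0⊕0⊕1⊕1 = 0
s8: b8⊕b9⊕b10⊕b11⊕b12⊕b13⊕b14⊕b15⊕b24⊕b25⊕b26⊕b27⊕b28⊕b29⊕b30⊕b31 = 1⊕1⊕0⊕0⊕1⊕0⊕0⊕1⊕1⊕0⊕0⊕0⊕0⊕0⊕1⊕1 = 1
s16: b16⊕b17⊕b18⊕b19⊕b20⊕b21⊕b22⊕b23⊕b24⊕b25⊕b26⊕b27⊕b28⊕b29⊕b30⊕b31 = 0⊕1⊕1⊕1⊕1⊕0⊕1⊕1⊕1⊕0⊕0⊕0⊕0⊕0⊕1⊕1 = 1
Syndrome (s16...s1) = 11001 → position 25.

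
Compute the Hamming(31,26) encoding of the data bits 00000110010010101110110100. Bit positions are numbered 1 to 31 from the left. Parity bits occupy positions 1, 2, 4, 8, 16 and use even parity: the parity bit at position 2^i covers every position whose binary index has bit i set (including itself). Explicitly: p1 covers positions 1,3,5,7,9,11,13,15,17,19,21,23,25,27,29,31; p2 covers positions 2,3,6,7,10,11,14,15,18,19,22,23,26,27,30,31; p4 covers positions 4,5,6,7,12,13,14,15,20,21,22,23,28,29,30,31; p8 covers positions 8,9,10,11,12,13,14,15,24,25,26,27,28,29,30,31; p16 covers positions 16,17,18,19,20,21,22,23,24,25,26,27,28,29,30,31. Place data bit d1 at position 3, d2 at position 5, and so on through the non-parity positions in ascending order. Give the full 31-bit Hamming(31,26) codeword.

0001000101100100010101110110100

Place data bits at non-power-of-two positions: b3=0, b5=0, b6=0, b7=0, b9=0, b10=1, b11=1, b12=0, b13=0, b14=1, b15=0, b17=0, b18=1, b19=0, b20=1, b21=0, b22=1, b23=1, b24=1, b25=0, b26=1, b27=1, b28=0, b29=1, b30=0, b31=0.
p1 = XOR of data positions {3,5,7,9,11,13,15,17,19,21,23,25,27,29,31} = 0⊕0⊕0⊕0⊕1⊕0⊕0⊕0⊕0⊕0⊕1⊕0⊕1⊕1⊕0 = 0
p2 = XOR of data positions {3,6,7,10,11,14,15,18,19,22,23,26,27,30,31} = 0⊕0⊕0⊕1⊕1⊕1⊕0⊕1⊕0⊕1⊕1⊕1⊕1⊕0⊕0 = 0
p4 = XOR of data positions {5,6,7,12,13,14,15,20,21,22,23,28,29,30,31} = 0⊕0⊕0⊕0⊕0⊕1⊕0⊕1⊕0⊕1⊕1⊕0⊕1⊕0⊕0 = 1
p8 = XOR of data positions {9,10,11,12,13,14,15,24,25,26,27,28,29,30,31} = 0⊕1⊕1⊕0⊕0⊕1⊕0⊕1⊕0⊕1⊕1⊕0⊕1⊕0⊕0 = 1
p16 = XOR of data positions {17,18,19,20,21,22,23,24,25,26,27,28,29,30,31} = 0⊕1⊕0⊕1⊕0⊕1⊕1⊕1⊕0⊕1⊕1⊕0⊕1⊕0⊕0 = 0
Codeword b1..b31 = 0001000101100100010101110110100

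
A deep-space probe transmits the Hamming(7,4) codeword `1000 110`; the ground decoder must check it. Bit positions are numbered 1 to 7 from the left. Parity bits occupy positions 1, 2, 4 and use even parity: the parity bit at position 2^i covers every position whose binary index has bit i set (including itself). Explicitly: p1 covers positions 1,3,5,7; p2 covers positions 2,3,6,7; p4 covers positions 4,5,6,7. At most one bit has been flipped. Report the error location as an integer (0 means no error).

s1: b1⊕b3⊕b5⊕b7 = 1⊕0⊕1⊕0 = 0
s2: b2⊕b3⊕b6⊕b7 = 0⊕0⊕1⊕0 = 1
s4: b4⊕b5⊕b6⊕b7 = 0⊕1⊕1⊕0 = 0
Syndrome (s4...s1) = 010 → position 2.

2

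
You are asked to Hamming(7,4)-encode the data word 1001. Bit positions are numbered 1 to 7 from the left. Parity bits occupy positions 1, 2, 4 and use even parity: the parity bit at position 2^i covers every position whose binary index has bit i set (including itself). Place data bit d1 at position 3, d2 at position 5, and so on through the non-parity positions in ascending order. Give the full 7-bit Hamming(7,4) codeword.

0011001

Place data bits at non-power-of-two positions: b3=1, b5=0, b6=0, b7=1.
p1 = XOR of data positions {3,5,7} = 1⊕0⊕1 = 0
p2 = XOR of data positions {3,6,7} = 1⊕0⊕1 = 0
p4 = XOR of data positions {5,6,7} = 0⊕0⊕1 = 1
Codeword b1..b7 = 0011001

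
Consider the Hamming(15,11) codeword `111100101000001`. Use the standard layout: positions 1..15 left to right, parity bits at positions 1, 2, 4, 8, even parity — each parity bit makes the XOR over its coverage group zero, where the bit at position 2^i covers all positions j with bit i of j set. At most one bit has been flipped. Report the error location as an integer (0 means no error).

s1: b1⊕b3⊕b5⊕b7⊕b9⊕b11⊕b13⊕b15 = 1⊕1⊕0⊕1⊕1⊕0⊕0⊕1 = 1
s2: b2⊕b3⊕b6⊕b7⊕b10⊕b11⊕b14⊕b15 = 1⊕1⊕0⊕1⊕0⊕0⊕0⊕1 = 0
s4: b4⊕b5⊕b6⊕b7⊕b12⊕b13⊕b14⊕b15 = 1⊕0⊕0⊕1⊕0⊕0⊕0⊕1 = 1
s8: b8⊕b9⊕b10⊕b11⊕b12⊕b13⊕b14⊕b15 = 0⊕1⊕0⊕0⊕0⊕0⊕0⊕1 = 0
Syndrome (s8...s1) = 0101 → position 5.

5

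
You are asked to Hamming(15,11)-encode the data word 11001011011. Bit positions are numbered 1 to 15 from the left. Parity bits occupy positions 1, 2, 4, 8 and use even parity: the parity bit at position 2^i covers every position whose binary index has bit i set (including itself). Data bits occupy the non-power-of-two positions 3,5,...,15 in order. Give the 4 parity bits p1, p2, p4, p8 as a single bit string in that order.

1001

Place data bits at non-power-of-two positions: b3=1, b5=1, b6=0, b7=0, b9=1, b10=0, b11=1, b12=1, b13=0, b14=1, b15=1.
p1 = XOR of data positions {3,5,7,9,11,13,15} = 1⊕1⊕0⊕1⊕1⊕0⊕1 = 1
p2 = XOR of data positions {3,6,7,10,11,14,15} = 1⊕0⊕0⊕0⊕1⊕1⊕1 = 0
p4 = XOR of data positions {5,6,7,12,13,14,15} = 1⊕0⊕0⊕1⊕0⊕1⊕1 = 0
p8 = XOR of data positions {9,10,11,12,13,14,15} = 1⊕0⊕1⊕1⊕0⊕1⊕1 = 1
Parity bits p1,p2,p4,p8 = 1001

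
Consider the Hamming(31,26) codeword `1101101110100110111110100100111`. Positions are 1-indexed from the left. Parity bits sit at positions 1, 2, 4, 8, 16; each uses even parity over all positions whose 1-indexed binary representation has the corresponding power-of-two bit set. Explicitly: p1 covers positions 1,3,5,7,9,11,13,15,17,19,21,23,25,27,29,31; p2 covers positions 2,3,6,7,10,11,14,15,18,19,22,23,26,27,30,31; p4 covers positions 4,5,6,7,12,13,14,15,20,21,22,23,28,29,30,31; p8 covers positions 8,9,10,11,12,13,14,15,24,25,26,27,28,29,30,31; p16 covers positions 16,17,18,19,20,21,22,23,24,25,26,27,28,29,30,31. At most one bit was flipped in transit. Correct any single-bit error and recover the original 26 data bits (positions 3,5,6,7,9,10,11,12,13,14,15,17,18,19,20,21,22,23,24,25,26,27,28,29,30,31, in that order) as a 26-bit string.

s1: b1⊕b3⊕b5⊕b7⊕b9⊕b11⊕b13⊕b15⊕b17⊕b19⊕b21⊕b23⊕b25⊕b27⊕b29⊕b31 = 1⊕0⊕1⊕1⊕1⊕1⊕0⊕1⊕1⊕1⊕1⊕1⊕0⊕0⊕1⊕1 = 0
s2: b2⊕b3⊕b6⊕b7⊕b10⊕b11⊕b14⊕b15⊕b18⊕b19⊕b22⊕b23⊕b26⊕b27⊕b30⊕b31 = 1⊕0⊕0⊕1⊕0⊕1⊕1⊕1⊕1⊕1⊕0⊕1⊕1⊕0⊕1⊕1 = 1
s4: b4⊕b5⊕b6⊕b7⊕b12⊕b13⊕b14⊕b15⊕b20⊕b21⊕b22⊕b23⊕b28⊕b29⊕b30⊕b31 = 1⊕1⊕0⊕1⊕0⊕0⊕1⊕1⊕1⊕1⊕0⊕1⊕0⊕1⊕1⊕1 = 1
s8: b8⊕b9⊕b10⊕b11⊕b12⊕b13⊕b14⊕b15⊕b24⊕b25⊕b26⊕b27⊕b28⊕b29⊕b30⊕b31 = 1⊕1⊕0⊕1⊕0⊕0⊕1⊕1⊕0⊕0⊕1⊕0⊕0⊕1⊕1⊕1 = 1
s16: b16⊕b17⊕b18⊕b19⊕b20⊕b21⊕b22⊕b23⊕b24⊕b25⊕b26⊕b27⊕b28⊕b29⊕b30⊕b31 = 0⊕1⊕1⊕1⊕1⊕1⊕0⊕1⊕0⊕0⊕1⊕0⊕0⊕1⊕1⊕1 = 0
Syndrome (s16...s1) = 01110 → position 14.
Flip bit 14: corrected codeword = 1101101110100010111110100100111
Data bits at positions 3,5,6,7,9,10,11,12,13,14,15,17,18,19,20,21,22,23,24,25,26,27,28,29,30,31: 01011010001111110100100111

01011010001111110100100111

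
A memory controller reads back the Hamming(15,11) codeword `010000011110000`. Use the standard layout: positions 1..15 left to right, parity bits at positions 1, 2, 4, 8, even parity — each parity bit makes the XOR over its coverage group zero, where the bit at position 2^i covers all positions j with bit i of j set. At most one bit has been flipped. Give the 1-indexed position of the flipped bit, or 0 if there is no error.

2

s1: b1⊕b3⊕b5⊕b7⊕b9⊕b11⊕b13⊕b15 = 0⊕0⊕0⊕0⊕1⊕1⊕0⊕0 = 0
s2: b2⊕b3⊕b6⊕b7⊕b10⊕b11⊕b14⊕b15 = 1⊕0⊕0⊕0⊕1⊕1⊕0⊕0 = 1
s4: b4⊕b5⊕b6⊕b7⊕b12⊕b13⊕b14⊕b15 = 0⊕0⊕0⊕0⊕0⊕0⊕0⊕0 = 0
s8: b8⊕b9⊕b10⊕b11⊕b12⊕b13⊕b14⊕b15 = 1⊕1⊕1⊕1⊕0⊕0⊕0⊕0 = 0
Syndrome (s8...s1) = 0010 → position 2.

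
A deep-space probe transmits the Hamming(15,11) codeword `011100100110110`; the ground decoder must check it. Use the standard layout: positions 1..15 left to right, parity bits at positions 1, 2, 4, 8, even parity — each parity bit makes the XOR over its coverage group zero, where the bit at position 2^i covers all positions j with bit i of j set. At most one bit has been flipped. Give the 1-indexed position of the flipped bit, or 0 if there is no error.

0

s1: b1⊕b3⊕b5⊕b7⊕b9⊕b11⊕b13⊕b15 = 0⊕1⊕0⊕1⊕0⊕1⊕1⊕0 = 0
s2: b2⊕b3⊕b6⊕b7⊕b10⊕b11⊕b14⊕b15 = 1⊕1⊕0⊕1⊕1⊕1⊕1⊕0 = 0
s4: b4⊕b5⊕b6⊕b7⊕b12⊕b13⊕b14⊕b15 = 1⊕0⊕0⊕1⊕0⊕1⊕1⊕0 = 0
s8: b8⊕b9⊕b10⊕b11⊕b12⊕b13⊕b14⊕b15 = 0⊕0⊕1⊕1⊕0⊕1⊕1⊕0 = 0
Syndrome (s8...s1) = 0000 → position 0 (no error).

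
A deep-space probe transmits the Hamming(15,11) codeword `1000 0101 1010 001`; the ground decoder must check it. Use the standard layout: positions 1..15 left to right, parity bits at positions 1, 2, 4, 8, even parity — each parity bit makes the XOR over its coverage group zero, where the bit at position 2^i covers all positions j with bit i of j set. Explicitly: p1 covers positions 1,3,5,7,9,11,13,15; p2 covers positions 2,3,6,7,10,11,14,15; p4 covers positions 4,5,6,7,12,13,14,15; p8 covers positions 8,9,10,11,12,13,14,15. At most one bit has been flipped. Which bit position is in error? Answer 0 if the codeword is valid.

2

s1: b1⊕b3⊕b5⊕b7⊕b9⊕b11⊕b13⊕b15 = 1⊕0⊕0⊕0⊕1⊕1⊕0⊕1 = 0
s2: b2⊕b3⊕b6⊕b7⊕b10⊕b11⊕b14⊕b15 = 0⊕0⊕1⊕0⊕0⊕1⊕0⊕1 = 1
s4: b4⊕b5⊕b6⊕b7⊕b12⊕b13⊕b14⊕b15 = 0⊕0⊕1⊕0⊕0⊕0⊕0⊕1 = 0
s8: b8⊕b9⊕b10⊕b11⊕b12⊕b13⊕b14⊕b15 = 1⊕1⊕0⊕1⊕0⊕0⊕0⊕1 = 0
Syndrome (s8...s1) = 0010 → position 2.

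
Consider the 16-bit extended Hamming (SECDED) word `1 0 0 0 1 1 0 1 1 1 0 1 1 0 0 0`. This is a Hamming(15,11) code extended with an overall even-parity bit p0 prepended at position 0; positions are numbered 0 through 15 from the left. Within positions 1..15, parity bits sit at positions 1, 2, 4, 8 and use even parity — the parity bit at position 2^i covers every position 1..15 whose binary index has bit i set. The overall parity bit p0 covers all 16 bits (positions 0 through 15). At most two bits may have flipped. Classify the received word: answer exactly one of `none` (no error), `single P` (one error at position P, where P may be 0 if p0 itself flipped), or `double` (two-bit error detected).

s1: b1⊕b3⊕b5⊕b7⊕b9⊕b11⊕b13⊕b15 = 0⊕0⊕1⊕1⊕1⊕1⊕0⊕0 = 0
s2: b2⊕b3⊕b6⊕b7⊕b10⊕b11⊕b14⊕b15 = 0⊕0⊕0⊕1⊕0⊕1⊕0⊕0 = 0
s4: b4⊕b5⊕b6⊕b7⊕b12⊕b13⊕b14⊕b15 = 1⊕1⊕0⊕1⊕1⊕0⊕0⊕0 = 0
s8: b8⊕b9⊕b10⊕b11⊕b12⊕b13⊕b14⊕b15 = 1⊕1⊕0⊕1⊕1⊕0⊕0⊕0 = 0
Syndrome (s8...s1) = 0000 → position 0 (no error).
Overall parity (XOR of all 16 bits, including p0): 1⊕0⊕0⊕0⊕1⊕1⊕0⊕1⊕1⊕1⊕0⊕1⊕1⊕0⊕0⊕0 = 0
Overall=0, syndrome position=0 → no error.

none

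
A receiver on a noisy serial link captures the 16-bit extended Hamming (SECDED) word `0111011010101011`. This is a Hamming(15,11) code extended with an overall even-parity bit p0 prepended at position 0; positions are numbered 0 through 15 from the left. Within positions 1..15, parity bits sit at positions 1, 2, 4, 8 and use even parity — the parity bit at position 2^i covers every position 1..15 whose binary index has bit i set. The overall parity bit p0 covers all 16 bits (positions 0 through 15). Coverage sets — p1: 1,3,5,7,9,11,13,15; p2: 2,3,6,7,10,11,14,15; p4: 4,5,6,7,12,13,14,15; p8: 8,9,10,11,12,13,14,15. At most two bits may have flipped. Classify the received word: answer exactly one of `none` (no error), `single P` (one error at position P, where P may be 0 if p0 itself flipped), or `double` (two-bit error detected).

double

s1: b1⊕b3⊕b5⊕b7⊕b9⊕b11⊕b13⊕b15 = 1⊕1⊕1⊕0⊕0⊕0⊕0⊕1 = 0
s2: b2⊕b3⊕b6⊕b7⊕b10⊕b11⊕b14⊕b15 = 1⊕1⊕1⊕0⊕1⊕0⊕1⊕1 = 0
s4: b4⊕b5⊕b6⊕b7⊕b12⊕b13⊕b14⊕b15 = 0⊕1⊕1⊕0⊕1⊕0⊕1⊕1 = 1
s8: b8⊕b9⊕b10⊕b11⊕b12⊕b13⊕b14⊕b15 = 1⊕0⊕1⊕0⊕1⊕0⊕1⊕1 = 1
Syndrome (s8...s1) = 1100 → position 12.
Overall parity (XOR of all 16 bits, including p0): 0⊕1⊕1⊕1⊕0⊕1⊕1⊕0⊕1⊕0⊕1⊕0⊕1⊕0⊕1⊕1 = 0
Overall=0, syndrome position=12 → double-bit error detected (uncorrectable).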